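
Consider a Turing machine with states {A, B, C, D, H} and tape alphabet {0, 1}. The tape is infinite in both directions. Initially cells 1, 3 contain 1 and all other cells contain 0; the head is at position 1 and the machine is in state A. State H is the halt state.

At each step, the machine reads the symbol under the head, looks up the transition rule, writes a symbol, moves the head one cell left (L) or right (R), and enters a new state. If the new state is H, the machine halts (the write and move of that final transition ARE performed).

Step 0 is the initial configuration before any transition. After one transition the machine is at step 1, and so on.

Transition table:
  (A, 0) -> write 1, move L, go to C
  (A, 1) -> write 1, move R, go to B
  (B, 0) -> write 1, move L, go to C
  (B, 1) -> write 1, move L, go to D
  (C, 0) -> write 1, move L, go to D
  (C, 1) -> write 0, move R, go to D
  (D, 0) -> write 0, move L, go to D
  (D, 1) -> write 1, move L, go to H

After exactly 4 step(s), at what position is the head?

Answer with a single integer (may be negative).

Answer: 1

Derivation:
Step 1: in state A at pos 1, read 1 -> (A,1)->write 1,move R,goto B. Now: state=B, head=2, tape[0..4]=01010 (head:   ^)
Step 2: in state B at pos 2, read 0 -> (B,0)->write 1,move L,goto C. Now: state=C, head=1, tape[0..4]=01110 (head:  ^)
Step 3: in state C at pos 1, read 1 -> (C,1)->write 0,move R,goto D. Now: state=D, head=2, tape[0..4]=00110 (head:   ^)
Step 4: in state D at pos 2, read 1 -> (D,1)->write 1,move L,goto H. Now: state=H, head=1, tape[0..4]=00110 (head:  ^)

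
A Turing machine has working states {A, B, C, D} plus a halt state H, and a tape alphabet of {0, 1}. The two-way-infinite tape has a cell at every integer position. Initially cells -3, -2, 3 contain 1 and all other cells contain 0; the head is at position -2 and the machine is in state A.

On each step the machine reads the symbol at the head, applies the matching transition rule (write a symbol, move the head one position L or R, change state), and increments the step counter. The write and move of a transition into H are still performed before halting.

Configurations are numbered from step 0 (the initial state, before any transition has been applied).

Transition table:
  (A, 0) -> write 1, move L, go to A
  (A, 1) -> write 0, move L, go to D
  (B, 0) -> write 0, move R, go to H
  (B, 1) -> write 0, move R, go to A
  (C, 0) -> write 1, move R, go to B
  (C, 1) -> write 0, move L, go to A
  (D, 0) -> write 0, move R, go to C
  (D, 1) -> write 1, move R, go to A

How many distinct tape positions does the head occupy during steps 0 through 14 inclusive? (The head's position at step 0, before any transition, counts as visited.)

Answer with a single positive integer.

Answer: 4

Derivation:
Step 1: in state A at pos -2, read 1 -> (A,1)->write 0,move L,goto D. Now: state=D, head=-3, tape[-4..4]=010000010 (head:  ^)
Step 2: in state D at pos -3, read 1 -> (D,1)->write 1,move R,goto A. Now: state=A, head=-2, tape[-4..4]=010000010 (head:   ^)
Step 3: in state A at pos -2, read 0 -> (A,0)->write 1,move L,goto A. Now: state=A, head=-3, tape[-4..4]=011000010 (head:  ^)
Step 4: in state A at pos -3, read 1 -> (A,1)->write 0,move L,goto D. Now: state=D, head=-4, tape[-5..4]=0001000010 (head:  ^)
Step 5: in state D at pos -4, read 0 -> (D,0)->write 0,move R,goto C. Now: state=C, head=-3, tape[-5..4]=0001000010 (head:   ^)
Step 6: in state C at pos -3, read 0 -> (C,0)->write 1,move R,goto B. Now: state=B, head=-2, tape[-5..4]=0011000010 (head:    ^)
Step 7: in state B at pos -2, read 1 -> (B,1)->write 0,move R,goto A. Now: state=A, head=-1, tape[-5..4]=0010000010 (head:     ^)
Step 8: in state A at pos -1, read 0 -> (A,0)->write 1,move L,goto A. Now: state=A, head=-2, tape[-5..4]=0010100010 (head:    ^)
Step 9: in state A at pos -2, read 0 -> (A,0)->write 1,move L,goto A. Now: state=A, head=-3, tape[-5..4]=0011100010 (head:   ^)
Step 10: in state A at pos -3, read 1 -> (A,1)->write 0,move L,goto D. Now: state=D, head=-4, tape[-5..4]=0001100010 (head:  ^)
Step 11: in state D at pos -4, read 0 -> (D,0)->write 0,move R,goto C. Now: state=C, head=-3, tape[-5..4]=0001100010 (head:   ^)
Step 12: in state C at pos -3, read 0 -> (C,0)->write 1,move R,goto B. Now: state=B, head=-2, tape[-5..4]=0011100010 (head:    ^)
Step 13: in state B at pos -2, read 1 -> (B,1)->write 0,move R,goto A. Now: state=A, head=-1, tape[-5..4]=0010100010 (head:     ^)
Step 14: in state A at pos -1, read 1 -> (A,1)->write 0,move L,goto D. Now: state=D, head=-2, tape[-5..4]=0010000010 (head:    ^)
Head positions at steps 0..14: starting at -2, distinct positions visited = {-4, -3, -2, -1} -> 4 position(s)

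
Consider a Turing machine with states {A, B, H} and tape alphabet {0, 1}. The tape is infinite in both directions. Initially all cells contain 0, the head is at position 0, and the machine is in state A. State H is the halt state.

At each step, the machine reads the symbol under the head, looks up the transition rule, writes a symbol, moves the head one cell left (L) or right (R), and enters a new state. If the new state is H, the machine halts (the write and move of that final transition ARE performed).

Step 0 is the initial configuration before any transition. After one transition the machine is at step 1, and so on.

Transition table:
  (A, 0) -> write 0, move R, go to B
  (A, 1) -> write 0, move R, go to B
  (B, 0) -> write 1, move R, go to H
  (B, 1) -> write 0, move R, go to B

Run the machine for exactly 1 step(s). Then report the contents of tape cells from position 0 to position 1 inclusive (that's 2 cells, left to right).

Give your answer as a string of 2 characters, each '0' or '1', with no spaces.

Step 1: in state A at pos 0, read 0 -> (A,0)->write 0,move R,goto B. Now: state=B, head=1, tape[-1..2]=0000 (head:   ^)

Answer: 00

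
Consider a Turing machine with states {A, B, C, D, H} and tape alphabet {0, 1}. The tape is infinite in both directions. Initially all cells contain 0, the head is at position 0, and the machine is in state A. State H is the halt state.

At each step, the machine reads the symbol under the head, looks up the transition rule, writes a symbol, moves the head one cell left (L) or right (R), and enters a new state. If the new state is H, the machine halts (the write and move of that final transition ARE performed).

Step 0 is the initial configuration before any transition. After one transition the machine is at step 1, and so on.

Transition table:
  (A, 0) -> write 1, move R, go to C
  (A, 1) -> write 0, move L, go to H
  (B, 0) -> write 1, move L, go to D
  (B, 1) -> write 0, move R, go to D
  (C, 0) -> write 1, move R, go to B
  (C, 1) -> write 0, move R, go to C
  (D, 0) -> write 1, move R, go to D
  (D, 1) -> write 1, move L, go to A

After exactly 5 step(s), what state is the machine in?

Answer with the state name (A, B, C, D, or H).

Step 1: in state A at pos 0, read 0 -> (A,0)->write 1,move R,goto C. Now: state=C, head=1, tape[-1..2]=0100 (head:   ^)
Step 2: in state C at pos 1, read 0 -> (C,0)->write 1,move R,goto B. Now: state=B, head=2, tape[-1..3]=01100 (head:    ^)
Step 3: in state B at pos 2, read 0 -> (B,0)->write 1,move L,goto D. Now: state=D, head=1, tape[-1..3]=01110 (head:   ^)
Step 4: in state D at pos 1, read 1 -> (D,1)->write 1,move L,goto A. Now: state=A, head=0, tape[-1..3]=01110 (head:  ^)
Step 5: in state A at pos 0, read 1 -> (A,1)->write 0,move L,goto H. Now: state=H, head=-1, tape[-2..3]=000110 (head:  ^)

Answer: H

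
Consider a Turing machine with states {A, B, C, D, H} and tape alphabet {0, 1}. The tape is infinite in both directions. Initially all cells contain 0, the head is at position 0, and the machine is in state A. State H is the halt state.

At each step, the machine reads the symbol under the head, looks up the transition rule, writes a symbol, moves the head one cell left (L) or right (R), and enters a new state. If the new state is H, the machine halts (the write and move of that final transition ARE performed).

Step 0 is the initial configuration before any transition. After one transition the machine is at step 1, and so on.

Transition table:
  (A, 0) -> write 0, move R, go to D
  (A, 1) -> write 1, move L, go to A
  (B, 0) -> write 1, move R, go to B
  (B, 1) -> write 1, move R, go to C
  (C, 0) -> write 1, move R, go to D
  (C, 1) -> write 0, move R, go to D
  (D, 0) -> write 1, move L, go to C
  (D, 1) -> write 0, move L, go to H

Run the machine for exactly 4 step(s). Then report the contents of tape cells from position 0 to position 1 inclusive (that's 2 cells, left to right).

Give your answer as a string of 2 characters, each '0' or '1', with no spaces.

Answer: 10

Derivation:
Step 1: in state A at pos 0, read 0 -> (A,0)->write 0,move R,goto D. Now: state=D, head=1, tape[-1..2]=0000 (head:   ^)
Step 2: in state D at pos 1, read 0 -> (D,0)->write 1,move L,goto C. Now: state=C, head=0, tape[-1..2]=0010 (head:  ^)
Step 3: in state C at pos 0, read 0 -> (C,0)->write 1,move R,goto D. Now: state=D, head=1, tape[-1..2]=0110 (head:   ^)
Step 4: in state D at pos 1, read 1 -> (D,1)->write 0,move L,goto H. Now: state=H, head=0, tape[-1..2]=0100 (head:  ^)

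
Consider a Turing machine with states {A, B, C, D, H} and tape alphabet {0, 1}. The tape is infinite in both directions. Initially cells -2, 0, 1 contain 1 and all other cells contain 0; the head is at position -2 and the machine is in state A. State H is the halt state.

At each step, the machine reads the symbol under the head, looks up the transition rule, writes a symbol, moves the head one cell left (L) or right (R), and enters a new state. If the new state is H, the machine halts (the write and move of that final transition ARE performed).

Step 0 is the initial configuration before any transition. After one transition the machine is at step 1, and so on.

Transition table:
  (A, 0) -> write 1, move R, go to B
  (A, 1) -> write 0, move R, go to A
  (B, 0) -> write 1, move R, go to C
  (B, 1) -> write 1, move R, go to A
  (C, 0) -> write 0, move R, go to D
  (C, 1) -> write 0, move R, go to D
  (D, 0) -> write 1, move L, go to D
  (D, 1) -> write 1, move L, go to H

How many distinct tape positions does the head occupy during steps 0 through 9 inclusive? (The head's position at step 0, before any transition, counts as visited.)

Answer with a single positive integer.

Answer: 8

Derivation:
Step 1: in state A at pos -2, read 1 -> (A,1)->write 0,move R,goto A. Now: state=A, head=-1, tape[-3..2]=000110 (head:   ^)
Step 2: in state A at pos -1, read 0 -> (A,0)->write 1,move R,goto B. Now: state=B, head=0, tape[-3..2]=001110 (head:    ^)
Step 3: in state B at pos 0, read 1 -> (B,1)->write 1,move R,goto A. Now: state=A, head=1, tape[-3..2]=001110 (head:     ^)
Step 4: in state A at pos 1, read 1 -> (A,1)->write 0,move R,goto A. Now: state=A, head=2, tape[-3..3]=0011000 (head:      ^)
Step 5: in state A at pos 2, read 0 -> (A,0)->write 1,move R,goto B. Now: state=B, head=3, tape[-3..4]=00110100 (head:       ^)
Step 6: in state B at pos 3, read 0 -> (B,0)->write 1,move R,goto C. Now: state=C, head=4, tape[-3..5]=001101100 (head:        ^)
Step 7: in state C at pos 4, read 0 -> (C,0)->write 0,move R,goto D. Now: state=D, head=5, tape[-3..6]=0011011000 (head:         ^)
Step 8: in state D at pos 5, read 0 -> (D,0)->write 1,move L,goto D. Now: state=D, head=4, tape[-3..6]=0011011010 (head:        ^)
Step 9: in state D at pos 4, read 0 -> (D,0)->write 1,move L,goto D. Now: state=D, head=3, tape[-3..6]=0011011110 (head:       ^)
Head positions at steps 0..9: starting at -2, distinct positions visited = {-2, -1, 0, 1, 2, 3, 4, 5} -> 8 position(s)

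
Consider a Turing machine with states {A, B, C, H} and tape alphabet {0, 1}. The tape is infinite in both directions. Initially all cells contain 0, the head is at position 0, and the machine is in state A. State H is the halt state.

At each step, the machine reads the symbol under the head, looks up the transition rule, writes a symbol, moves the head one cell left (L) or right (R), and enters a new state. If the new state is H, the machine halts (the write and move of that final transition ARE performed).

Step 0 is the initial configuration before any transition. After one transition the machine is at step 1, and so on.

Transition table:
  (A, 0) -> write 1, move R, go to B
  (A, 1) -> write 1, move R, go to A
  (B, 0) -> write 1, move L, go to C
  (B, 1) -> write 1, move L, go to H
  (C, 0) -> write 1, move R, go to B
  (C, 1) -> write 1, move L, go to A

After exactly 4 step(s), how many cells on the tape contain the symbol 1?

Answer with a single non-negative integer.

Answer: 3

Derivation:
Step 1: in state A at pos 0, read 0 -> (A,0)->write 1,move R,goto B. Now: state=B, head=1, tape[-1..2]=0100 (head:   ^)
Step 2: in state B at pos 1, read 0 -> (B,0)->write 1,move L,goto C. Now: state=C, head=0, tape[-1..2]=0110 (head:  ^)
Step 3: in state C at pos 0, read 1 -> (C,1)->write 1,move L,goto A. Now: state=A, head=-1, tape[-2..2]=00110 (head:  ^)
Step 4: in state A at pos -1, read 0 -> (A,0)->write 1,move R,goto B. Now: state=B, head=0, tape[-2..2]=01110 (head:   ^)
Cells containing 1 after step 4: {-1, 0, 1} -> 3 cell(s)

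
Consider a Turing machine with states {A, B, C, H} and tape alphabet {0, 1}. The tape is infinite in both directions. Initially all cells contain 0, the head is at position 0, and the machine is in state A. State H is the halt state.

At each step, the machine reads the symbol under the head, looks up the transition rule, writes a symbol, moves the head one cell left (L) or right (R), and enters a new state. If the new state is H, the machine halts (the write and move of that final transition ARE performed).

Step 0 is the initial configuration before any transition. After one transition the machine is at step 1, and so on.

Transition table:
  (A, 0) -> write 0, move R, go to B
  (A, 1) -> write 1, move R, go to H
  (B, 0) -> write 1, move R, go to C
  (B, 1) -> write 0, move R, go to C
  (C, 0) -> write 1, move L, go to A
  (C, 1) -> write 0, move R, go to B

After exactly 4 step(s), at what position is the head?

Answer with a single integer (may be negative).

Step 1: in state A at pos 0, read 0 -> (A,0)->write 0,move R,goto B. Now: state=B, head=1, tape[-1..2]=0000 (head:   ^)
Step 2: in state B at pos 1, read 0 -> (B,0)->write 1,move R,goto C. Now: state=C, head=2, tape[-1..3]=00100 (head:    ^)
Step 3: in state C at pos 2, read 0 -> (C,0)->write 1,move L,goto A. Now: state=A, head=1, tape[-1..3]=00110 (head:   ^)
Step 4: in state A at pos 1, read 1 -> (A,1)->write 1,move R,goto H. Now: state=H, head=2, tape[-1..3]=00110 (head:    ^)

Answer: 2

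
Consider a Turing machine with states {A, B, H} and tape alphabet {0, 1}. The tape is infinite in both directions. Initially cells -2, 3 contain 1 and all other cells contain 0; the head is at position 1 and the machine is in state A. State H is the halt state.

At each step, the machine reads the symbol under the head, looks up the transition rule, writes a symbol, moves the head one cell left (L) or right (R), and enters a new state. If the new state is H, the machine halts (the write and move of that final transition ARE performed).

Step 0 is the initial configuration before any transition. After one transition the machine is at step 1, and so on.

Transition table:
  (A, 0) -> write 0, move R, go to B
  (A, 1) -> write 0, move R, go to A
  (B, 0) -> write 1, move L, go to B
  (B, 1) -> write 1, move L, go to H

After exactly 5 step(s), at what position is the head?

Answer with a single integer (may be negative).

Step 1: in state A at pos 1, read 0 -> (A,0)->write 0,move R,goto B. Now: state=B, head=2, tape[-3..4]=01000010 (head:      ^)
Step 2: in state B at pos 2, read 0 -> (B,0)->write 1,move L,goto B. Now: state=B, head=1, tape[-3..4]=01000110 (head:     ^)
Step 3: in state B at pos 1, read 0 -> (B,0)->write 1,move L,goto B. Now: state=B, head=0, tape[-3..4]=01001110 (head:    ^)
Step 4: in state B at pos 0, read 0 -> (B,0)->write 1,move L,goto B. Now: state=B, head=-1, tape[-3..4]=01011110 (head:   ^)
Step 5: in state B at pos -1, read 0 -> (B,0)->write 1,move L,goto B. Now: state=B, head=-2, tape[-3..4]=01111110 (head:  ^)

Answer: -2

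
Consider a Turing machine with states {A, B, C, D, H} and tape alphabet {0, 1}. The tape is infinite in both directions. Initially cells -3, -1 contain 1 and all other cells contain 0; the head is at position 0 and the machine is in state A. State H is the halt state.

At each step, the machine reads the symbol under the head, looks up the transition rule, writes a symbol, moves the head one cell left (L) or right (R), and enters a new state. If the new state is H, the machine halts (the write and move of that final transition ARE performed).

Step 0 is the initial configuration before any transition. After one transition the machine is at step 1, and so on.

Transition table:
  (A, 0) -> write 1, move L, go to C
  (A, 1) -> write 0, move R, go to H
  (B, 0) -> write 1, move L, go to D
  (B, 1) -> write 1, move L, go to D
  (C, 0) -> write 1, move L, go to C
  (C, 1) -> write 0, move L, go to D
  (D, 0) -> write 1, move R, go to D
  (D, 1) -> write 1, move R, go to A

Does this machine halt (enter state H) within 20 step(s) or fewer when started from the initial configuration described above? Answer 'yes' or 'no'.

Answer: yes

Derivation:
Step 1: in state A at pos 0, read 0 -> (A,0)->write 1,move L,goto C. Now: state=C, head=-1, tape[-4..1]=010110 (head:    ^)
Step 2: in state C at pos -1, read 1 -> (C,1)->write 0,move L,goto D. Now: state=D, head=-2, tape[-4..1]=010010 (head:   ^)
Step 3: in state D at pos -2, read 0 -> (D,0)->write 1,move R,goto D. Now: state=D, head=-1, tape[-4..1]=011010 (head:    ^)
Step 4: in state D at pos -1, read 0 -> (D,0)->write 1,move R,goto D. Now: state=D, head=0, tape[-4..1]=011110 (head:     ^)
Step 5: in state D at pos 0, read 1 -> (D,1)->write 1,move R,goto A. Now: state=A, head=1, tape[-4..2]=0111100 (head:      ^)
Step 6: in state A at pos 1, read 0 -> (A,0)->write 1,move L,goto C. Now: state=C, head=0, tape[-4..2]=0111110 (head:     ^)
Step 7: in state C at pos 0, read 1 -> (C,1)->write 0,move L,goto D. Now: state=D, head=-1, tape[-4..2]=0111010 (head:    ^)
Step 8: in state D at pos -1, read 1 -> (D,1)->write 1,move R,goto A. Now: state=A, head=0, tape[-4..2]=0111010 (head:     ^)
Step 9: in state A at pos 0, read 0 -> (A,0)->write 1,move L,goto C. Now: state=C, head=-1, tape[-4..2]=0111110 (head:    ^)
Step 10: in state C at pos -1, read 1 -> (C,1)->write 0,move L,goto D. Now: state=D, head=-2, tape[-4..2]=0110110 (head:   ^)
Step 11: in state D at pos -2, read 1 -> (D,1)->write 1,move R,goto A. Now: state=A, head=-1, tape[-4..2]=0110110 (head:    ^)
Step 12: in state A at pos -1, read 0 -> (A,0)->write 1,move L,goto C. Now: state=C, head=-2, tape[-4..2]=0111110 (head:   ^)
Step 13: in state C at pos -2, read 1 -> (C,1)->write 0,move L,goto D. Now: state=D, head=-3, tape[-4..2]=0101110 (head:  ^)
Step 14: in state D at pos -3, read 1 -> (D,1)->write 1,move R,goto A. Now: state=A, head=-2, tape[-4..2]=0101110 (head:   ^)
Step 15: in state A at pos -2, read 0 -> (A,0)->write 1,move L,goto C. Now: state=C, head=-3, tape[-4..2]=0111110 (head:  ^)
Step 16: in state C at pos -3, read 1 -> (C,1)->write 0,move L,goto D. Now: state=D, head=-4, tape[-5..2]=00011110 (head:  ^)
Step 17: in state D at pos -4, read 0 -> (D,0)->write 1,move R,goto D. Now: state=D, head=-3, tape[-5..2]=01011110 (head:   ^)
Step 18: in state D at pos -3, read 0 -> (D,0)->write 1,move R,goto D. Now: state=D, head=-2, tape[-5..2]=01111110 (head:    ^)
Step 19: in state D at pos -2, read 1 -> (D,1)->write 1,move R,goto A. Now: state=A, head=-1, tape[-5..2]=01111110 (head:     ^)
Step 20: in state A at pos -1, read 1 -> (A,1)->write 0,move R,goto H. Now: state=H, head=0, tape[-5..2]=01110110 (head:      ^)
State H reached at step 20; 20 <= 20 -> yes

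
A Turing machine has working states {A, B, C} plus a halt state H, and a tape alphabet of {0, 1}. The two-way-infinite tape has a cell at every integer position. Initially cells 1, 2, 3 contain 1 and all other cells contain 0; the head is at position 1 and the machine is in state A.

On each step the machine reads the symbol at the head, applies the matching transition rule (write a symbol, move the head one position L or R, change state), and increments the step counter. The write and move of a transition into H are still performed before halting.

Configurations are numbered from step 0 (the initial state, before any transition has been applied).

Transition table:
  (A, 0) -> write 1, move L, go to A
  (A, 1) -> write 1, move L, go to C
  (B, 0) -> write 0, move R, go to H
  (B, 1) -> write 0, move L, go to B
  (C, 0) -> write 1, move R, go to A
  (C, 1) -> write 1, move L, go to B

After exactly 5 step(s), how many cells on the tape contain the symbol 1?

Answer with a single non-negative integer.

Answer: 4

Derivation:
Step 1: in state A at pos 1, read 1 -> (A,1)->write 1,move L,goto C. Now: state=C, head=0, tape[-1..4]=001110 (head:  ^)
Step 2: in state C at pos 0, read 0 -> (C,0)->write 1,move R,goto A. Now: state=A, head=1, tape[-1..4]=011110 (head:   ^)
Step 3: in state A at pos 1, read 1 -> (A,1)->write 1,move L,goto C. Now: state=C, head=0, tape[-1..4]=011110 (head:  ^)
Step 4: in state C at pos 0, read 1 -> (C,1)->write 1,move L,goto B. Now: state=B, head=-1, tape[-2..4]=0011110 (head:  ^)
Step 5: in state B at pos -1, read 0 -> (B,0)->write 0,move R,goto H. Now: state=H, head=0, tape[-2..4]=0011110 (head:   ^)
Cells containing 1 after step 5: {0, 1, 2, 3} -> 4 cell(s)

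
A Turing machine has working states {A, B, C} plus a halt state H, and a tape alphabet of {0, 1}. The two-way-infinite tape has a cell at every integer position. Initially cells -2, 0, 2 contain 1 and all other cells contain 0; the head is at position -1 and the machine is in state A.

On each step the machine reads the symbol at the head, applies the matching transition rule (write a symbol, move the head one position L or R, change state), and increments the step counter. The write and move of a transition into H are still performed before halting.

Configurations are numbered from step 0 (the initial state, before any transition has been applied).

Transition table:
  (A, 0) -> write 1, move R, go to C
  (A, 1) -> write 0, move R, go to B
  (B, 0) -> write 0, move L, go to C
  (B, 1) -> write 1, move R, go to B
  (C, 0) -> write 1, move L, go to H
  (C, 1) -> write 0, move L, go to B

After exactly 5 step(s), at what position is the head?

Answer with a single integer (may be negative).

Step 1: in state A at pos -1, read 0 -> (A,0)->write 1,move R,goto C. Now: state=C, head=0, tape[-3..3]=0111010 (head:    ^)
Step 2: in state C at pos 0, read 1 -> (C,1)->write 0,move L,goto B. Now: state=B, head=-1, tape[-3..3]=0110010 (head:   ^)
Step 3: in state B at pos -1, read 1 -> (B,1)->write 1,move R,goto B. Now: state=B, head=0, tape[-3..3]=0110010 (head:    ^)
Step 4: in state B at pos 0, read 0 -> (B,0)->write 0,move L,goto C. Now: state=C, head=-1, tape[-3..3]=0110010 (head:   ^)
Step 5: in state C at pos -1, read 1 -> (C,1)->write 0,move L,goto B. Now: state=B, head=-2, tape[-3..3]=0100010 (head:  ^)

Answer: -2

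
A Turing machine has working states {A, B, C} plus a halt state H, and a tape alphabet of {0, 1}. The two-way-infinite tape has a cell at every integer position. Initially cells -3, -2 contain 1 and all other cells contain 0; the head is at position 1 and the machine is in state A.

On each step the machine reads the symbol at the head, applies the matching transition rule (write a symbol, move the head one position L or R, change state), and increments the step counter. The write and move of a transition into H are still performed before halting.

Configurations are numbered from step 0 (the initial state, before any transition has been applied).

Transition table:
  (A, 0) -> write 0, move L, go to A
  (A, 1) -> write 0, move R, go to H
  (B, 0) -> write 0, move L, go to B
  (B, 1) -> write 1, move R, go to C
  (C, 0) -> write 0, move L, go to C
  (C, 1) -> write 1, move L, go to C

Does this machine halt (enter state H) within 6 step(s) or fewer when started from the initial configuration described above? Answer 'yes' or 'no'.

Step 1: in state A at pos 1, read 0 -> (A,0)->write 0,move L,goto A. Now: state=A, head=0, tape[-4..2]=0110000 (head:     ^)
Step 2: in state A at pos 0, read 0 -> (A,0)->write 0,move L,goto A. Now: state=A, head=-1, tape[-4..2]=0110000 (head:    ^)
Step 3: in state A at pos -1, read 0 -> (A,0)->write 0,move L,goto A. Now: state=A, head=-2, tape[-4..2]=0110000 (head:   ^)
Step 4: in state A at pos -2, read 1 -> (A,1)->write 0,move R,goto H. Now: state=H, head=-1, tape[-4..2]=0100000 (head:    ^)
State H reached at step 4; 4 <= 6 -> yes

Answer: yes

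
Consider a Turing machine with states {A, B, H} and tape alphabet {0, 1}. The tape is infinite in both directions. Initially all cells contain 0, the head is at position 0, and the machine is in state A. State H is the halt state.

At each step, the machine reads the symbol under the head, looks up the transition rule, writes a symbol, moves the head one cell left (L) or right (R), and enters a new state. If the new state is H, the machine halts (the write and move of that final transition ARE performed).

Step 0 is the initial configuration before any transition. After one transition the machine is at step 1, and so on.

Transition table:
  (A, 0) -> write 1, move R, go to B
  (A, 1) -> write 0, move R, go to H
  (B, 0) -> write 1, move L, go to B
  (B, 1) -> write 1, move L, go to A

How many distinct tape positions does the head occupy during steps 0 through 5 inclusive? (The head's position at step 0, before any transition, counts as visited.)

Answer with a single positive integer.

Step 1: in state A at pos 0, read 0 -> (A,0)->write 1,move R,goto B. Now: state=B, head=1, tape[-1..2]=0100 (head:   ^)
Step 2: in state B at pos 1, read 0 -> (B,0)->write 1,move L,goto B. Now: state=B, head=0, tape[-1..2]=0110 (head:  ^)
Step 3: in state B at pos 0, read 1 -> (B,1)->write 1,move L,goto A. Now: state=A, head=-1, tape[-2..2]=00110 (head:  ^)
Step 4: in state A at pos -1, read 0 -> (A,0)->write 1,move R,goto B. Now: state=B, head=0, tape[-2..2]=01110 (head:   ^)
Step 5: in state B at pos 0, read 1 -> (B,1)->write 1,move L,goto A. Now: state=A, head=-1, tape[-2..2]=01110 (head:  ^)
Head positions at steps 0..5: starting at 0, distinct positions visited = {-1, 0, 1} -> 3 position(s)

Answer: 3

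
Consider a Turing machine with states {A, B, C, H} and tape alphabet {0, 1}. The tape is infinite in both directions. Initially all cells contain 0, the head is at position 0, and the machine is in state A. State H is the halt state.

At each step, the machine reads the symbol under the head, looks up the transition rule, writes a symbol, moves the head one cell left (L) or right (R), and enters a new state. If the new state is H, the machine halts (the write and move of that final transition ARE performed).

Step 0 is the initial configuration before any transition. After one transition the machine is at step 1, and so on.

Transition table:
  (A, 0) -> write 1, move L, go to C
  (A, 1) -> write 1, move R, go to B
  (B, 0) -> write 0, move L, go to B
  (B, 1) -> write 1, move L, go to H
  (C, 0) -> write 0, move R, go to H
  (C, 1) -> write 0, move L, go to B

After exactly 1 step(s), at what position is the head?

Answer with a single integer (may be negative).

Step 1: in state A at pos 0, read 0 -> (A,0)->write 1,move L,goto C. Now: state=C, head=-1, tape[-2..1]=0010 (head:  ^)

Answer: -1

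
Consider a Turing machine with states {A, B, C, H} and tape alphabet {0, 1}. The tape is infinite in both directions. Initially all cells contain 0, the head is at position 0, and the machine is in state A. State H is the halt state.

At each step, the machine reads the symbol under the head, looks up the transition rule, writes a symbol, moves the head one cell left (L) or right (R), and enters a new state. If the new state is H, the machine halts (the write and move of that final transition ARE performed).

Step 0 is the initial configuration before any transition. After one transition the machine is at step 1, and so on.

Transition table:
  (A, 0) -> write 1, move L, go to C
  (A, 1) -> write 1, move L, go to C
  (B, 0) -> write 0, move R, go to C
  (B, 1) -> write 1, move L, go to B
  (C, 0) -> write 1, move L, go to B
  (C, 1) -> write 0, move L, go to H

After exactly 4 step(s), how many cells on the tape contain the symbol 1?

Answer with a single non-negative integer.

Answer: 1

Derivation:
Step 1: in state A at pos 0, read 0 -> (A,0)->write 1,move L,goto C. Now: state=C, head=-1, tape[-2..1]=0010 (head:  ^)
Step 2: in state C at pos -1, read 0 -> (C,0)->write 1,move L,goto B. Now: state=B, head=-2, tape[-3..1]=00110 (head:  ^)
Step 3: in state B at pos -2, read 0 -> (B,0)->write 0,move R,goto C. Now: state=C, head=-1, tape[-3..1]=00110 (head:   ^)
Step 4: in state C at pos -1, read 1 -> (C,1)->write 0,move L,goto H. Now: state=H, head=-2, tape[-3..1]=00010 (head:  ^)
Cells containing 1 after step 4: {0} -> 1 cell(s)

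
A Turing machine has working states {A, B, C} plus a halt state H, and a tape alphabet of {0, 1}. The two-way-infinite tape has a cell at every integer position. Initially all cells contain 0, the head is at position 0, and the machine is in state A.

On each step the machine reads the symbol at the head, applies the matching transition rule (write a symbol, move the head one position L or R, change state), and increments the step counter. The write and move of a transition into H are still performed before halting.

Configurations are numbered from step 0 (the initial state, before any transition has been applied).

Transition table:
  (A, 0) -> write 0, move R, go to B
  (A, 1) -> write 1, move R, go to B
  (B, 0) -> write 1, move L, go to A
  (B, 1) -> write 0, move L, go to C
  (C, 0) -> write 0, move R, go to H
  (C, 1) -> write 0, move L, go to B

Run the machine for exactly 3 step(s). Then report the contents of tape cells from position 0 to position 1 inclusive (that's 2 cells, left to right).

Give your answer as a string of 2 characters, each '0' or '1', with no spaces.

Answer: 01

Derivation:
Step 1: in state A at pos 0, read 0 -> (A,0)->write 0,move R,goto B. Now: state=B, head=1, tape[-1..2]=0000 (head:   ^)
Step 2: in state B at pos 1, read 0 -> (B,0)->write 1,move L,goto A. Now: state=A, head=0, tape[-1..2]=0010 (head:  ^)
Step 3: in state A at pos 0, read 0 -> (A,0)->write 0,move R,goto B. Now: state=B, head=1, tape[-1..2]=0010 (head:   ^)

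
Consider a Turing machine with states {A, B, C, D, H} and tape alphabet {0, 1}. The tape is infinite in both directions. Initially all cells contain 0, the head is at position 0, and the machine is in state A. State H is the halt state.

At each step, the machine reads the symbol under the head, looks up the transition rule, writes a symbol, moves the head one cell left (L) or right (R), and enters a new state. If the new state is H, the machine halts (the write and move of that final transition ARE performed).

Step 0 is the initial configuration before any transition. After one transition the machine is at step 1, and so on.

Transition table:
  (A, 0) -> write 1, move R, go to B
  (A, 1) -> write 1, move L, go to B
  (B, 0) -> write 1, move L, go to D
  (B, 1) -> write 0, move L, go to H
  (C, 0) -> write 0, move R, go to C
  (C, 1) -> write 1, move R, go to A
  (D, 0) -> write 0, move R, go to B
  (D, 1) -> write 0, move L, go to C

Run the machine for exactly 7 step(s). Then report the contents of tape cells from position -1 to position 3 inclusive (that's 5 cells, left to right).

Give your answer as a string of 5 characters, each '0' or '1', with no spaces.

Step 1: in state A at pos 0, read 0 -> (A,0)->write 1,move R,goto B. Now: state=B, head=1, tape[-1..2]=0100 (head:   ^)
Step 2: in state B at pos 1, read 0 -> (B,0)->write 1,move L,goto D. Now: state=D, head=0, tape[-1..2]=0110 (head:  ^)
Step 3: in state D at pos 0, read 1 -> (D,1)->write 0,move L,goto C. Now: state=C, head=-1, tape[-2..2]=00010 (head:  ^)
Step 4: in state C at pos -1, read 0 -> (C,0)->write 0,move R,goto C. Now: state=C, head=0, tape[-2..2]=00010 (head:   ^)
Step 5: in state C at pos 0, read 0 -> (C,0)->write 0,move R,goto C. Now: state=C, head=1, tape[-2..2]=00010 (head:    ^)
Step 6: in state C at pos 1, read 1 -> (C,1)->write 1,move R,goto A. Now: state=A, head=2, tape[-2..3]=000100 (head:     ^)
Step 7: in state A at pos 2, read 0 -> (A,0)->write 1,move R,goto B. Now: state=B, head=3, tape[-2..4]=0001100 (head:      ^)

Answer: 00110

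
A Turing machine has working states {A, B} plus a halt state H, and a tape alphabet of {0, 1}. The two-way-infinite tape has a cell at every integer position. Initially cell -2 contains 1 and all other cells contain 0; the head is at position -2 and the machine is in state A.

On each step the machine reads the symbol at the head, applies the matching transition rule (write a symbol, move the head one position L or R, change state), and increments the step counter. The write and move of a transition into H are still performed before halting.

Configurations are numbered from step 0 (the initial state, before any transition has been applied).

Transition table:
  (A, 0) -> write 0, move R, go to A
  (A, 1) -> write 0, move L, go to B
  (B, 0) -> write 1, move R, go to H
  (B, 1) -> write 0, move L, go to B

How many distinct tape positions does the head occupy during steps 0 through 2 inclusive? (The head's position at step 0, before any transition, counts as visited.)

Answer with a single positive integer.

Answer: 2

Derivation:
Step 1: in state A at pos -2, read 1 -> (A,1)->write 0,move L,goto B. Now: state=B, head=-3, tape[-4..-1]=0000 (head:  ^)
Step 2: in state B at pos -3, read 0 -> (B,0)->write 1,move R,goto H. Now: state=H, head=-2, tape[-4..-1]=0100 (head:   ^)
Head positions at steps 0..2: starting at -2, distinct positions visited = {-3, -2} -> 2 position(s)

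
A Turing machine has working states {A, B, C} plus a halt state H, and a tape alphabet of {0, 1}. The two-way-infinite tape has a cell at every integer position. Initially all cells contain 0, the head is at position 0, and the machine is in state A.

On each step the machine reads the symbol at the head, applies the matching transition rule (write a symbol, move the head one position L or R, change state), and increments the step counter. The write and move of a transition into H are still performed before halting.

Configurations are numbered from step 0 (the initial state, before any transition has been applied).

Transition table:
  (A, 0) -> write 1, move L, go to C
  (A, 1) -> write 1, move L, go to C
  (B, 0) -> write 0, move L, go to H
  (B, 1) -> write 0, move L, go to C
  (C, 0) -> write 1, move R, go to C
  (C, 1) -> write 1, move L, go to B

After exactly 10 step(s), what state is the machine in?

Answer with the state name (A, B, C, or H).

Step 1: in state A at pos 0, read 0 -> (A,0)->write 1,move L,goto C. Now: state=C, head=-1, tape[-2..1]=0010 (head:  ^)
Step 2: in state C at pos -1, read 0 -> (C,0)->write 1,move R,goto C. Now: state=C, head=0, tape[-2..1]=0110 (head:   ^)
Step 3: in state C at pos 0, read 1 -> (C,1)->write 1,move L,goto B. Now: state=B, head=-1, tape[-2..1]=0110 (head:  ^)
Step 4: in state B at pos -1, read 1 -> (B,1)->write 0,move L,goto C. Now: state=C, head=-2, tape[-3..1]=00010 (head:  ^)
Step 5: in state C at pos -2, read 0 -> (C,0)->write 1,move R,goto C. Now: state=C, head=-1, tape[-3..1]=01010 (head:   ^)
Step 6: in state C at pos -1, read 0 -> (C,0)->write 1,move R,goto C. Now: state=C, head=0, tape[-3..1]=01110 (head:    ^)
Step 7: in state C at pos 0, read 1 -> (C,1)->write 1,move L,goto B. Now: state=B, head=-1, tape[-3..1]=01110 (head:   ^)
Step 8: in state B at pos -1, read 1 -> (B,1)->write 0,move L,goto C. Now: state=C, head=-2, tape[-3..1]=01010 (head:  ^)
Step 9: in state C at pos -2, read 1 -> (C,1)->write 1,move L,goto B. Now: state=B, head=-3, tape[-4..1]=001010 (head:  ^)
Step 10: in state B at pos -3, read 0 -> (B,0)->write 0,move L,goto H. Now: state=H, head=-4, tape[-5..1]=0001010 (head:  ^)

Answer: H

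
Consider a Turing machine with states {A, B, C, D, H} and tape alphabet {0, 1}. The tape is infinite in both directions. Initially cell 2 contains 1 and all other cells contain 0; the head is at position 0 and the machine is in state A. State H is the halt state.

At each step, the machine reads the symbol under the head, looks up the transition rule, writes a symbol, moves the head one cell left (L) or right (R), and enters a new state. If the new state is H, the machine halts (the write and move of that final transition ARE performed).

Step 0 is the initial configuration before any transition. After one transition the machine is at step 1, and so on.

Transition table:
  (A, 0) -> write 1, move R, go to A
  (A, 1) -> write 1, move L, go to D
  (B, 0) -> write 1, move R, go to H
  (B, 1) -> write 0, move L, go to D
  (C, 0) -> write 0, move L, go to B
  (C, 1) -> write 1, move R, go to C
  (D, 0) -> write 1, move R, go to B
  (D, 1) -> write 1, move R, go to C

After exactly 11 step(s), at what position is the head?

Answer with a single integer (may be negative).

Answer: 1

Derivation:
Step 1: in state A at pos 0, read 0 -> (A,0)->write 1,move R,goto A. Now: state=A, head=1, tape[-1..3]=01010 (head:   ^)
Step 2: in state A at pos 1, read 0 -> (A,0)->write 1,move R,goto A. Now: state=A, head=2, tape[-1..3]=01110 (head:    ^)
Step 3: in state A at pos 2, read 1 -> (A,1)->write 1,move L,goto D. Now: state=D, head=1, tape[-1..3]=01110 (head:   ^)
Step 4: in state D at pos 1, read 1 -> (D,1)->write 1,move R,goto C. Now: state=C, head=2, tape[-1..3]=01110 (head:    ^)
Step 5: in state C at pos 2, read 1 -> (C,1)->write 1,move R,goto C. Now: state=C, head=3, tape[-1..4]=011100 (head:     ^)
Step 6: in state C at pos 3, read 0 -> (C,0)->write 0,move L,goto B. Now: state=B, head=2, tape[-1..4]=011100 (head:    ^)
Step 7: in state B at pos 2, read 1 -> (B,1)->write 0,move L,goto D. Now: state=D, head=1, tape[-1..4]=011000 (head:   ^)
Step 8: in state D at pos 1, read 1 -> (D,1)->write 1,move R,goto C. Now: state=C, head=2, tape[-1..4]=011000 (head:    ^)
Step 9: in state C at pos 2, read 0 -> (C,0)->write 0,move L,goto B. Now: state=B, head=1, tape[-1..4]=011000 (head:   ^)
Step 10: in state B at pos 1, read 1 -> (B,1)->write 0,move L,goto D. Now: state=D, head=0, tape[-1..4]=010000 (head:  ^)
Step 11: in state D at pos 0, read 1 -> (D,1)->write 1,move R,goto C. Now: state=C, head=1, tape[-1..4]=010000 (head:   ^)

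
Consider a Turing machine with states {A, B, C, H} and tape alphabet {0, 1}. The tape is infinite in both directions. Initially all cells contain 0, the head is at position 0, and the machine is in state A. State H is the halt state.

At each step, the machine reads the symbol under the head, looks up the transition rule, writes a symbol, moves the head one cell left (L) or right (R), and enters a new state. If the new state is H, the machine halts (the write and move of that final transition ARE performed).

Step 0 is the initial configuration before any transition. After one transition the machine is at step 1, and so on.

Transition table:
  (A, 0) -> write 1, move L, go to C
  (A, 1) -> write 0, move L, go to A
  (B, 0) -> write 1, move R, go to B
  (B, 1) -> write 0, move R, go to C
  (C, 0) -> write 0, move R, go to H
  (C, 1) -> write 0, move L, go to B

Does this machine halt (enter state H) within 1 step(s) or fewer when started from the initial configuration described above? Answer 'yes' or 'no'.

Step 1: in state A at pos 0, read 0 -> (A,0)->write 1,move L,goto C. Now: state=C, head=-1, tape[-2..1]=0010 (head:  ^)
After 1 step(s): state = C (not H) -> not halted within 1 -> no

Answer: no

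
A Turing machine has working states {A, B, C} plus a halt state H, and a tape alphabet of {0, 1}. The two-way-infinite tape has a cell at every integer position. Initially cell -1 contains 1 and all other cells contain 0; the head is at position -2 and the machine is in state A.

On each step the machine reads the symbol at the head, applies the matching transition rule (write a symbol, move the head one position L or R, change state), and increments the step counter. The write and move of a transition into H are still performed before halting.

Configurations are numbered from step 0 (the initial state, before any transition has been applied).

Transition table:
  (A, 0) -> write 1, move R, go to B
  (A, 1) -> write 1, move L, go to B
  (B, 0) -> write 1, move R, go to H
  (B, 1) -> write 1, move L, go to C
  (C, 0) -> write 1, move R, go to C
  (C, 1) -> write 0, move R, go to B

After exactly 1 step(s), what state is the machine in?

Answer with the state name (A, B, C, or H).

Step 1: in state A at pos -2, read 0 -> (A,0)->write 1,move R,goto B. Now: state=B, head=-1, tape[-3..0]=0110 (head:   ^)

Answer: B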